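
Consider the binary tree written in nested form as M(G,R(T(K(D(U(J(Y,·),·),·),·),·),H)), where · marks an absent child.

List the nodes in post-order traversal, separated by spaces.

Post-order visits the left subtree, then the right subtree, then the node.
At M: go left to G.
  G is a leaf — visit G.
At M: go right to R.
  At R: go left to T.
    At T: go left to K.
      At K: go left to D.
        At D: go left to U.
          At U: go left to J.
            At J: go left to Y.
              Y is a leaf — visit Y.
            At J: no right child.
            Visit J.
          At U: no right child.
          Visit U.
        At D: no right child.
        Visit D.
      At K: no right child.
      Visit K.
    At T: no right child.
    Visit T.
  At R: go right to H.
    H is a leaf — visit H.
  Visit R.
Visit M.

G Y J U D K T H R M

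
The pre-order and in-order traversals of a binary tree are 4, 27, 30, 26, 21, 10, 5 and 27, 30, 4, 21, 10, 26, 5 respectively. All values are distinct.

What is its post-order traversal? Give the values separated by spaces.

The first element of pre-order is the root; it splits in-order into left and right subtrees.
Root 4: left subtree has 2 nodes {27, 30}, right has 4 {21, 10, 26, 5}.
  Root 27: left subtree has 0 nodes { }, right has 1 {30}.
  Root 26: left subtree has 2 nodes {21, 10}, right has 1 {5}.
    Root 21: left subtree has 0 nodes { }, right has 1 {10}.

30 27 10 21 5 26 4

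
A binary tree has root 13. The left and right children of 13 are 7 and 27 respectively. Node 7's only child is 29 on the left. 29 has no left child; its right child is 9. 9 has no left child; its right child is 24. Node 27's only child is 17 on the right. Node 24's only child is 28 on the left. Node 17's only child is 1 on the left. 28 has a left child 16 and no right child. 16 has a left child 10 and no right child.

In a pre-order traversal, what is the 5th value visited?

Pre-order visits the node, then its left subtree, then its right subtree.
Visit 13.
At 13: go left to 7.
  Visit 7.
  At 7: go left to 29.
    Visit 29.
    At 29: no left child.
    At 29: go right to 9.
      Visit 9.
      At 9: no left child.
      At 9: go right to 24.
        Visit 24.
        At 24: go left to 28.
          Visit 28.
          At 28: go left to 16.
            Visit 16.
            At 16: go left to 10.
              10 is a leaf — visit 10.
            At 16: no right child.
          At 28: no right child.
        At 24: no right child.
  At 7: no right child.
At 13: go right to 27.
  Visit 27.
  At 27: no left child.
  At 27: go right to 17.
    Visit 17.
    At 17: go left to 1.
      1 is a leaf — visit 1.
    At 17: no right child.
Full pre-order sequence: 13, 7, 29, 9, 24, 28, 16, 10, 27, 17, 1.

24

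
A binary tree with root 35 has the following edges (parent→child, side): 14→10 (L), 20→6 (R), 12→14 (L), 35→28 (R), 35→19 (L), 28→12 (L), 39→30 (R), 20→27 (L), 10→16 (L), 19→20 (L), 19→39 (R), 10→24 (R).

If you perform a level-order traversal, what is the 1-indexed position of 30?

9

Level-order visits nodes level by level from the root, left to right within each level.
Level 0: 35
Level 1: 19, 28
Level 2: 20, 39, 12
Level 3: 27, 6, 30, 14
Level 4: 10
Level 5: 16, 24
Full level-order sequence: 35, 19, 28, 20, 39, 12, 27, 6, 30, 14, 10, 16, 24.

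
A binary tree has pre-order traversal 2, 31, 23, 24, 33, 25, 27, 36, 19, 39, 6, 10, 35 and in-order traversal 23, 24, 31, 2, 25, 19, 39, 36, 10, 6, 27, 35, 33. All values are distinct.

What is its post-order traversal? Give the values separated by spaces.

24 23 31 39 19 10 6 36 35 27 25 33 2

The first element of pre-order is the root; it splits in-order into left and right subtrees.
Root 2: left subtree has 3 nodes {23, 24, 31}, right has 9 {25, 19, 39, 36, 10, 6, 27, 35, 33}.
  Root 31: left subtree has 2 nodes {23, 24}, right has 0 { }.
    Root 23: left subtree has 0 nodes { }, right has 1 {24}.
  Root 33: left subtree has 8 nodes {25, 19, 39, 36, 10, 6, 27, 35}, right has 0 { }.
    Root 25: left subtree has 0 nodes { }, right has 7 {19, 39, 36, 10, 6, 27, 35}.
      Root 27: left subtree has 5 nodes {19, 39, 36, 10, 6}, right has 1 {35}.
        Root 36: left subtree has 2 nodes {19, 39}, right has 2 {10, 6}.
          Root 19: left subtree has 0 nodes { }, right has 1 {39}.
          Root 6: left subtree has 1 node {10}, right has 0 { }.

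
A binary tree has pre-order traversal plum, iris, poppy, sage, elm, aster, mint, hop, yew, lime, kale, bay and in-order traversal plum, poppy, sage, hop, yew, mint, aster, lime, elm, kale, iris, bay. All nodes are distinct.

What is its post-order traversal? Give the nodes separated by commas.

yew, hop, mint, lime, aster, kale, elm, sage, poppy, bay, iris, plum

The first element of pre-order is the root; it splits in-order into left and right subtrees.
Root plum: left subtree has 0 nodes { }, right has 11 {poppy, sage, hop, yew, mint, aster, lime, elm, kale, iris, bay}.
  Root iris: left subtree has 9 nodes {poppy, sage, hop, yew, mint, aster, lime, elm, kale}, right has 1 {bay}.
    Root poppy: left subtree has 0 nodes { }, right has 8 {sage, hop, yew, mint, aster, lime, elm, kale}.
      Root sage: left subtree has 0 nodes { }, right has 7 {hop, yew, mint, aster, lime, elm, kale}.
        Root elm: left subtree has 5 nodes {hop, yew, mint, aster, lime}, right has 1 {kale}.
          Root aster: left subtree has 3 nodes {hop, yew, mint}, right has 1 {lime}.
            Root mint: left subtree has 2 nodes {hop, yew}, right has 0 { }.
              Root hop: left subtree has 0 nodes { }, right has 1 {yew}.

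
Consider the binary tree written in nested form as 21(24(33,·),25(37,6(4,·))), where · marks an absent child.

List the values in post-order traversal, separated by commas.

33, 24, 37, 4, 6, 25, 21

Post-order visits the left subtree, then the right subtree, then the node.
At 21: go left to 24.
  At 24: go left to 33.
    33 is a leaf — visit 33.
  At 24: no right child.
  Visit 24.
At 21: go right to 25.
  At 25: go left to 37.
    37 is a leaf — visit 37.
  At 25: go right to 6.
    At 6: go left to 4.
      4 is a leaf — visit 4.
    At 6: no right child.
    Visit 6.
  Visit 25.
Visit 21.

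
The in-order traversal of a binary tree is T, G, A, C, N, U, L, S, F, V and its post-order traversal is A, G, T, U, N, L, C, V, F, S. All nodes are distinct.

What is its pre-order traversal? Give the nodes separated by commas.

S, C, T, G, A, L, N, U, F, V

The last element of post-order is the root; it splits in-order into left and right subtrees.
Root S: left subtree has 7 nodes {T, G, A, C, N, U, L}, right has 2 {F, V}.
  Root C: left subtree has 3 nodes {T, G, A}, right has 3 {N, U, L}.
    Root T: left subtree has 0 nodes { }, right has 2 {G, A}.
      Root G: left subtree has 0 nodes { }, right has 1 {A}.
    Root L: left subtree has 2 nodes {N, U}, right has 0 { }.
      Root N: left subtree has 0 nodes { }, right has 1 {U}.
  Root F: left subtree has 0 nodes { }, right has 1 {V}.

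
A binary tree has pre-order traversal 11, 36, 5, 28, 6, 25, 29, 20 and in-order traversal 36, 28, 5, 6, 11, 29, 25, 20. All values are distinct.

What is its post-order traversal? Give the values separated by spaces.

The first element of pre-order is the root; it splits in-order into left and right subtrees.
Root 11: left subtree has 4 nodes {36, 28, 5, 6}, right has 3 {29, 25, 20}.
  Root 36: left subtree has 0 nodes { }, right has 3 {28, 5, 6}.
    Root 5: left subtree has 1 node {28}, right has 1 {6}.
  Root 25: left subtree has 1 node {29}, right has 1 {20}.

28 6 5 36 29 20 25 11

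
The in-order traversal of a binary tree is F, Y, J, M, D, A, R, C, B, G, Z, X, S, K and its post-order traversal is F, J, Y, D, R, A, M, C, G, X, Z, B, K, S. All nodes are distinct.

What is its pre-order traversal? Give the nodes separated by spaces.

The last element of post-order is the root; it splits in-order into left and right subtrees.
Root S: left subtree has 12 nodes {F, Y, J, M, D, A, R, C, B, G, Z, X}, right has 1 {K}.
  Root B: left subtree has 8 nodes {F, Y, J, M, D, A, R, C}, right has 3 {G, Z, X}.
    Root C: left subtree has 7 nodes {F, Y, J, M, D, A, R}, right has 0 { }.
      Root M: left subtree has 3 nodes {F, Y, J}, right has 3 {D, A, R}.
        Root Y: left subtree has 1 node {F}, right has 1 {J}.
        Root A: left subtree has 1 node {D}, right has 1 {R}.
    Root Z: left subtree has 1 node {G}, right has 1 {X}.

S B C M Y F J A D R Z G X K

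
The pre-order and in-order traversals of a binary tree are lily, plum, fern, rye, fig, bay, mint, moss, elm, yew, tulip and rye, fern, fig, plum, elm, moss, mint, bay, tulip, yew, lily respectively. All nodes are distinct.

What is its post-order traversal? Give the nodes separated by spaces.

The first element of pre-order is the root; it splits in-order into left and right subtrees.
Root lily: left subtree has 10 nodes {rye, fern, fig, plum, elm, moss, mint, bay, tulip, yew}, right has 0 { }.
  Root plum: left subtree has 3 nodes {rye, fern, fig}, right has 6 {elm, moss, mint, bay, tulip, yew}.
    Root fern: left subtree has 1 node {rye}, right has 1 {fig}.
    Root bay: left subtree has 3 nodes {elm, moss, mint}, right has 2 {tulip, yew}.
      Root mint: left subtree has 2 nodes {elm, moss}, right has 0 { }.
        Root moss: left subtree has 1 node {elm}, right has 0 { }.
      Root yew: left subtree has 1 node {tulip}, right has 0 { }.

rye fig fern elm moss mint tulip yew bay plum lily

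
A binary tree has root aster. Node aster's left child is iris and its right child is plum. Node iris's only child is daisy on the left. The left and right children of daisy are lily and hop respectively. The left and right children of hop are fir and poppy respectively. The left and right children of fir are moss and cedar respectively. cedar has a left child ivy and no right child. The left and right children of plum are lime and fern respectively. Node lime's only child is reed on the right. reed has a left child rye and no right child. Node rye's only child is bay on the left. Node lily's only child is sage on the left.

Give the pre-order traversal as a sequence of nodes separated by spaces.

Pre-order visits the node, then its left subtree, then its right subtree.
Visit aster.
At aster: go left to iris.
  Visit iris.
  At iris: go left to daisy.
    Visit daisy.
    At daisy: go left to lily.
      Visit lily.
      At lily: go left to sage.
        sage is a leaf — visit sage.
      At lily: no right child.
    At daisy: go right to hop.
      Visit hop.
      At hop: go left to fir.
        Visit fir.
        At fir: go left to moss.
          moss is a leaf — visit moss.
        At fir: go right to cedar.
          Visit cedar.
          At cedar: go left to ivy.
            ivy is a leaf — visit ivy.
          At cedar: no right child.
      At hop: go right to poppy.
        poppy is a leaf — visit poppy.
  At iris: no right child.
At aster: go right to plum.
  Visit plum.
  At plum: go left to lime.
    Visit lime.
    At lime: no left child.
    At lime: go right to reed.
      Visit reed.
      At reed: go left to rye.
        Visit rye.
        At rye: go left to bay.
          bay is a leaf — visit bay.
        At rye: no right child.
      At reed: no right child.
  At plum: go right to fern.
    fern is a leaf — visit fern.

aster iris daisy lily sage hop fir moss cedar ivy poppy plum lime reed rye bay fern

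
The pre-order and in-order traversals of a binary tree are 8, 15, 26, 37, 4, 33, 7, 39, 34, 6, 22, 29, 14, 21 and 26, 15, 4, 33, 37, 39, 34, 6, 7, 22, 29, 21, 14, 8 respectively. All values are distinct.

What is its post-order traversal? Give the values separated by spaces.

The first element of pre-order is the root; it splits in-order into left and right subtrees.
Root 8: left subtree has 13 nodes {26, 15, 4, 33, 37, 39, 34, 6, 7, 22, 29, 21, 14}, right has 0 { }.
  Root 15: left subtree has 1 node {26}, right has 11 {4, 33, 37, 39, 34, 6, 7, 22, 29, 21, 14}.
    Root 37: left subtree has 2 nodes {4, 33}, right has 8 {39, 34, 6, 7, 22, 29, 21, 14}.
      Root 4: left subtree has 0 nodes { }, right has 1 {33}.
      Root 7: left subtree has 3 nodes {39, 34, 6}, right has 4 {22, 29, 21, 14}.
        Root 39: left subtree has 0 nodes { }, right has 2 {34, 6}.
          Root 34: left subtree has 0 nodes { }, right has 1 {6}.
        Root 22: left subtree has 0 nodes { }, right has 3 {29, 21, 14}.
          Root 29: left subtree has 0 nodes { }, right has 2 {21, 14}.
            Root 14: left subtree has 1 node {21}, right has 0 { }.

26 33 4 6 34 39 21 14 29 22 7 37 15 8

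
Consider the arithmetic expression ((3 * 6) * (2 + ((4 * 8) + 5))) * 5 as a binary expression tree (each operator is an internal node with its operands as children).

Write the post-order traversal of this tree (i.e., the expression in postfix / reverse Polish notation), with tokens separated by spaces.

3 6 * 2 4 8 * 5 + + * 5 *

Post-order on an expression tree gives postfix notation: for each operator, emit left operand, right operand, then the operator.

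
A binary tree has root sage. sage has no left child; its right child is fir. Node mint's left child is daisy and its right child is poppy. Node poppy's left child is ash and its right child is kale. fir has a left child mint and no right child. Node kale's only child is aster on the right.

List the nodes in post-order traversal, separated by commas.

Post-order visits the left subtree, then the right subtree, then the node.
At sage: no left child.
At sage: go right to fir.
  At fir: go left to mint.
    At mint: go left to daisy.
      daisy is a leaf — visit daisy.
    At mint: go right to poppy.
      At poppy: go left to ash.
        ash is a leaf — visit ash.
      At poppy: go right to kale.
        At kale: no left child.
        At kale: go right to aster.
          aster is a leaf — visit aster.
        Visit kale.
      Visit poppy.
    Visit mint.
  At fir: no right child.
  Visit fir.
Visit sage.

daisy, ash, aster, kale, poppy, mint, fir, sage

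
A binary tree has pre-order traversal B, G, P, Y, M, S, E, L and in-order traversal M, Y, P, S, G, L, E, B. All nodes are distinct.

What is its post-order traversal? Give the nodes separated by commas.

The first element of pre-order is the root; it splits in-order into left and right subtrees.
Root B: left subtree has 7 nodes {M, Y, P, S, G, L, E}, right has 0 { }.
  Root G: left subtree has 4 nodes {M, Y, P, S}, right has 2 {L, E}.
    Root P: left subtree has 2 nodes {M, Y}, right has 1 {S}.
      Root Y: left subtree has 1 node {M}, right has 0 { }.
    Root E: left subtree has 1 node {L}, right has 0 { }.

M, Y, S, P, L, E, G, B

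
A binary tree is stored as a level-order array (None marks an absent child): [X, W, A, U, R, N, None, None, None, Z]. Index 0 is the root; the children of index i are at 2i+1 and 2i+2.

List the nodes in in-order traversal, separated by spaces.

U W Z R X N A

In-order visits the left subtree, then the node, then the right subtree.
At X: go left to W.
  At W: go left to U.
    U is a leaf — visit U.
  Visit W.
  At W: go right to R.
    At R: go left to Z.
      Z is a leaf — visit Z.
    Visit R.
    At R: no right child.
Visit X.
At X: go right to A.
  At A: go left to N.
    N is a leaf — visit N.
  Visit A.
  At A: no right child.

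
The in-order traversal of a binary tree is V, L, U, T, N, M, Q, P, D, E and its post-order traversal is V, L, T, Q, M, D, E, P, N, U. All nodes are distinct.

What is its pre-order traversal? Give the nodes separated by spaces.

U L V N T P M Q E D

The last element of post-order is the root; it splits in-order into left and right subtrees.
Root U: left subtree has 2 nodes {V, L}, right has 7 {T, N, M, Q, P, D, E}.
  Root L: left subtree has 1 node {V}, right has 0 { }.
  Root N: left subtree has 1 node {T}, right has 5 {M, Q, P, D, E}.
    Root P: left subtree has 2 nodes {M, Q}, right has 2 {D, E}.
      Root M: left subtree has 0 nodes { }, right has 1 {Q}.
      Root E: left subtree has 1 node {D}, right has 0 { }.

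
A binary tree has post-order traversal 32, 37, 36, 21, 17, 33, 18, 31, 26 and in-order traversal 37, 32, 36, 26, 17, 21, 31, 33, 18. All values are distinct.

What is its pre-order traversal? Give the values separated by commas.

The last element of post-order is the root; it splits in-order into left and right subtrees.
Root 26: left subtree has 3 nodes {37, 32, 36}, right has 5 {17, 21, 31, 33, 18}.
  Root 36: left subtree has 2 nodes {37, 32}, right has 0 { }.
    Root 37: left subtree has 0 nodes { }, right has 1 {32}.
  Root 31: left subtree has 2 nodes {17, 21}, right has 2 {33, 18}.
    Root 17: left subtree has 0 nodes { }, right has 1 {21}.
    Root 18: left subtree has 1 node {33}, right has 0 { }.

26, 36, 37, 32, 31, 17, 21, 18, 33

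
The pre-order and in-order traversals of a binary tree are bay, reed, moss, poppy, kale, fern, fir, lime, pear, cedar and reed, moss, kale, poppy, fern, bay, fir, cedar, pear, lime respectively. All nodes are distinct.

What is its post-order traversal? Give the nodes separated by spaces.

kale fern poppy moss reed cedar pear lime fir bay

The first element of pre-order is the root; it splits in-order into left and right subtrees.
Root bay: left subtree has 5 nodes {reed, moss, kale, poppy, fern}, right has 4 {fir, cedar, pear, lime}.
  Root reed: left subtree has 0 nodes { }, right has 4 {moss, kale, poppy, fern}.
    Root moss: left subtree has 0 nodes { }, right has 3 {kale, poppy, fern}.
      Root poppy: left subtree has 1 node {kale}, right has 1 {fern}.
  Root fir: left subtree has 0 nodes { }, right has 3 {cedar, pear, lime}.
    Root lime: left subtree has 2 nodes {cedar, pear}, right has 0 { }.
      Root pear: left subtree has 1 node {cedar}, right has 0 { }.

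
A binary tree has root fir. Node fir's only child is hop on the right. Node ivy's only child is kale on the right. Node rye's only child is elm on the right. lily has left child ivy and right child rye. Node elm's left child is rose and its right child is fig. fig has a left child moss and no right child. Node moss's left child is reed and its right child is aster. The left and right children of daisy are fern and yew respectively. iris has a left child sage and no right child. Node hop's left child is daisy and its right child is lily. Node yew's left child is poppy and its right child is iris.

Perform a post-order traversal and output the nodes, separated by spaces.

Post-order visits the left subtree, then the right subtree, then the node.
At fir: no left child.
At fir: go right to hop.
  At hop: go left to daisy.
    At daisy: go left to fern.
      fern is a leaf — visit fern.
    At daisy: go right to yew.
      At yew: go left to poppy.
        poppy is a leaf — visit poppy.
      At yew: go right to iris.
        At iris: go left to sage.
          sage is a leaf — visit sage.
        At iris: no right child.
        Visit iris.
      Visit yew.
    Visit daisy.
  At hop: go right to lily.
    At lily: go left to ivy.
      At ivy: no left child.
      At ivy: go right to kale.
        kale is a leaf — visit kale.
      Visit ivy.
    At lily: go right to rye.
      At rye: no left child.
      At rye: go right to elm.
        At elm: go left to rose.
          rose is a leaf — visit rose.
        At elm: go right to fig.
          At fig: go left to moss.
            At moss: go left to reed.
              reed is a leaf — visit reed.
            At moss: go right to aster.
              aster is a leaf — visit aster.
            Visit moss.
          At fig: no right child.
          Visit fig.
        Visit elm.
      Visit rye.
    Visit lily.
  Visit hop.
Visit fir.

fern poppy sage iris yew daisy kale ivy rose reed aster moss fig elm rye lily hop fir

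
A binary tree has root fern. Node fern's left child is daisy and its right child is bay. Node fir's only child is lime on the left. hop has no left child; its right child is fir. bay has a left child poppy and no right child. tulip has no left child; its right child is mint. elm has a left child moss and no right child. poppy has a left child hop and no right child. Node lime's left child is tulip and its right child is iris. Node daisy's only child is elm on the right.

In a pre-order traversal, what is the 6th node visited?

poppy

Pre-order visits the node, then its left subtree, then its right subtree.
Visit fern.
At fern: go left to daisy.
  Visit daisy.
  At daisy: no left child.
  At daisy: go right to elm.
    Visit elm.
    At elm: go left to moss.
      moss is a leaf — visit moss.
    At elm: no right child.
At fern: go right to bay.
  Visit bay.
  At bay: go left to poppy.
    Visit poppy.
    At poppy: go left to hop.
      Visit hop.
      At hop: no left child.
      At hop: go right to fir.
        Visit fir.
        At fir: go left to lime.
          Visit lime.
          At lime: go left to tulip.
            Visit tulip.
            At tulip: no left child.
            At tulip: go right to mint.
              mint is a leaf — visit mint.
          At lime: go right to iris.
            iris is a leaf — visit iris.
        At fir: no right child.
    At poppy: no right child.
  At bay: no right child.
Full pre-order sequence: fern, daisy, elm, moss, bay, poppy, hop, fir, lime, tulip, mint, iris.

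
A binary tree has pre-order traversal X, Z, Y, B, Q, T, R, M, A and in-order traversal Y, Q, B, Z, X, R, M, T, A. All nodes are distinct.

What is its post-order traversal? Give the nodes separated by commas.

The first element of pre-order is the root; it splits in-order into left and right subtrees.
Root X: left subtree has 4 nodes {Y, Q, B, Z}, right has 4 {R, M, T, A}.
  Root Z: left subtree has 3 nodes {Y, Q, B}, right has 0 { }.
    Root Y: left subtree has 0 nodes { }, right has 2 {Q, B}.
      Root B: left subtree has 1 node {Q}, right has 0 { }.
  Root T: left subtree has 2 nodes {R, M}, right has 1 {A}.
    Root R: left subtree has 0 nodes { }, right has 1 {M}.

Q, B, Y, Z, M, R, A, T, X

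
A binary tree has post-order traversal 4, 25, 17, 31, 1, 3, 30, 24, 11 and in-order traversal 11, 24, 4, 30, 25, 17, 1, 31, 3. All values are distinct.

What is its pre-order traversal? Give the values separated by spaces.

The last element of post-order is the root; it splits in-order into left and right subtrees.
Root 11: left subtree has 0 nodes { }, right has 8 {24, 4, 30, 25, 17, 1, 31, 3}.
  Root 24: left subtree has 0 nodes { }, right has 7 {4, 30, 25, 17, 1, 31, 3}.
    Root 30: left subtree has 1 node {4}, right has 5 {25, 17, 1, 31, 3}.
      Root 3: left subtree has 4 nodes {25, 17, 1, 31}, right has 0 { }.
        Root 1: left subtree has 2 nodes {25, 17}, right has 1 {31}.
          Root 17: left subtree has 1 node {25}, right has 0 { }.

11 24 30 4 3 1 17 25 31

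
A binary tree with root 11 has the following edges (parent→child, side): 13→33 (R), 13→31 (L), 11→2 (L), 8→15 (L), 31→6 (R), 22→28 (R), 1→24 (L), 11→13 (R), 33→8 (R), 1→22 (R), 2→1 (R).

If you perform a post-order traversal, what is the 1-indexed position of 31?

7

Post-order visits the left subtree, then the right subtree, then the node.
At 11: go left to 2.
  At 2: no left child.
  At 2: go right to 1.
    At 1: go left to 24.
      24 is a leaf — visit 24.
    At 1: go right to 22.
      At 22: no left child.
      At 22: go right to 28.
        28 is a leaf — visit 28.
      Visit 22.
    Visit 1.
  Visit 2.
At 11: go right to 13.
  At 13: go left to 31.
    At 31: no left child.
    At 31: go right to 6.
      6 is a leaf — visit 6.
    Visit 31.
  At 13: go right to 33.
    At 33: no left child.
    At 33: go right to 8.
      At 8: go left to 15.
        15 is a leaf — visit 15.
      At 8: no right child.
      Visit 8.
    Visit 33.
  Visit 13.
Visit 11.
Full post-order sequence: 24, 28, 22, 1, 2, 6, 31, 15, 8, 33, 13, 11.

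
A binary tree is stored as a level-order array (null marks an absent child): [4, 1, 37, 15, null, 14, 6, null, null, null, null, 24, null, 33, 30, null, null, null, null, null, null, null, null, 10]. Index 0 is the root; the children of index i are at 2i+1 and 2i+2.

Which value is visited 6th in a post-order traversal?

33

Post-order visits the left subtree, then the right subtree, then the node.
At 4: go left to 1.
  At 1: go left to 15.
    15 is a leaf — visit 15.
  At 1: no right child.
  Visit 1.
At 4: go right to 37.
  At 37: go left to 14.
    At 14: go left to 24.
      At 24: go left to 10.
        10 is a leaf — visit 10.
      At 24: no right child.
      Visit 24.
    At 14: no right child.
    Visit 14.
  At 37: go right to 6.
    At 6: go left to 33.
      33 is a leaf — visit 33.
    At 6: go right to 30.
      30 is a leaf — visit 30.
    Visit 6.
  Visit 37.
Visit 4.
Full post-order sequence: 15, 1, 10, 24, 14, 33, 30, 6, 37, 4.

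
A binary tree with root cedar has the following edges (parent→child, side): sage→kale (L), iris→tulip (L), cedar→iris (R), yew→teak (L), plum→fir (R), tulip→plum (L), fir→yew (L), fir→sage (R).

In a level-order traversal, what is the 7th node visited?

sage

Level-order visits nodes level by level from the root, left to right within each level.
Level 0: cedar
Level 1: iris
Level 2: tulip
Level 3: plum
Level 4: fir
Level 5: yew, sage
Level 6: teak, kale
Full level-order sequence: cedar, iris, tulip, plum, fir, yew, sage, teak, kale.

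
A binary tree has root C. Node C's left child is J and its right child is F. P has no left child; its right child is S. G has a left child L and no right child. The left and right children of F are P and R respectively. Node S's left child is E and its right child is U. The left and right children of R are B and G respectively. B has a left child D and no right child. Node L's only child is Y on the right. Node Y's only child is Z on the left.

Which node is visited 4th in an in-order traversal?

In-order visits the left subtree, then the node, then the right subtree.
At C: go left to J.
  J is a leaf — visit J.
Visit C.
At C: go right to F.
  At F: go left to P.
    At P: no left child.
    Visit P.
    At P: go right to S.
      At S: go left to E.
        E is a leaf — visit E.
      Visit S.
      At S: go right to U.
        U is a leaf — visit U.
  Visit F.
  At F: go right to R.
    At R: go left to B.
      At B: go left to D.
        D is a leaf — visit D.
      Visit B.
      At B: no right child.
    Visit R.
    At R: go right to G.
      At G: go left to L.
        At L: no left child.
        Visit L.
        At L: go right to Y.
          At Y: go left to Z.
            Z is a leaf — visit Z.
          Visit Y.
          At Y: no right child.
      Visit G.
      At G: no right child.
Full in-order sequence: J, C, P, E, S, U, F, D, B, R, L, Z, Y, G.

E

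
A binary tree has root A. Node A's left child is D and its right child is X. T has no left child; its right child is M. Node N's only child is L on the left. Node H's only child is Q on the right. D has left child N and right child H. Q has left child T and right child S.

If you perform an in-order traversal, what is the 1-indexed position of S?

8

In-order visits the left subtree, then the node, then the right subtree.
At A: go left to D.
  At D: go left to N.
    At N: go left to L.
      L is a leaf — visit L.
    Visit N.
    At N: no right child.
  Visit D.
  At D: go right to H.
    At H: no left child.
    Visit H.
    At H: go right to Q.
      At Q: go left to T.
        At T: no left child.
        Visit T.
        At T: go right to M.
          M is a leaf — visit M.
      Visit Q.
      At Q: go right to S.
        S is a leaf — visit S.
Visit A.
At A: go right to X.
  X is a leaf — visit X.
Full in-order sequence: L, N, D, H, T, M, Q, S, A, X.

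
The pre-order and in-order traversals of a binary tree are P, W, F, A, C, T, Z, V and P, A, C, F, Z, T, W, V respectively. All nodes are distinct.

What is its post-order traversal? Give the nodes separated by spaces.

C A Z T F V W P

The first element of pre-order is the root; it splits in-order into left and right subtrees.
Root P: left subtree has 0 nodes { }, right has 7 {A, C, F, Z, T, W, V}.
  Root W: left subtree has 5 nodes {A, C, F, Z, T}, right has 1 {V}.
    Root F: left subtree has 2 nodes {A, C}, right has 2 {Z, T}.
      Root A: left subtree has 0 nodes { }, right has 1 {C}.
      Root T: left subtree has 1 node {Z}, right has 0 { }.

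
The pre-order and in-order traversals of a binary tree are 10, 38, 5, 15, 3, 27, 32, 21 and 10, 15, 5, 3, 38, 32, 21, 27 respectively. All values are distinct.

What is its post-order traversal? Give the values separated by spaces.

The first element of pre-order is the root; it splits in-order into left and right subtrees.
Root 10: left subtree has 0 nodes { }, right has 7 {15, 5, 3, 38, 32, 21, 27}.
  Root 38: left subtree has 3 nodes {15, 5, 3}, right has 3 {32, 21, 27}.
    Root 5: left subtree has 1 node {15}, right has 1 {3}.
    Root 27: left subtree has 2 nodes {32, 21}, right has 0 { }.
      Root 32: left subtree has 0 nodes { }, right has 1 {21}.

15 3 5 21 32 27 38 10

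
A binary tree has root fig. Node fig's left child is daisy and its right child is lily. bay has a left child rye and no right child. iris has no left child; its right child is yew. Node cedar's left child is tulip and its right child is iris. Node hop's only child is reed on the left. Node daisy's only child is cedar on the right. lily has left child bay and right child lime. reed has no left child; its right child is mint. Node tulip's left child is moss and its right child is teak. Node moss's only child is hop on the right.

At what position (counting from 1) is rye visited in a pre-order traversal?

Pre-order visits the node, then its left subtree, then its right subtree.
Visit fig.
At fig: go left to daisy.
  Visit daisy.
  At daisy: no left child.
  At daisy: go right to cedar.
    Visit cedar.
    At cedar: go left to tulip.
      Visit tulip.
      At tulip: go left to moss.
        Visit moss.
        At moss: no left child.
        At moss: go right to hop.
          Visit hop.
          At hop: go left to reed.
            Visit reed.
            At reed: no left child.
            At reed: go right to mint.
              mint is a leaf — visit mint.
          At hop: no right child.
      At tulip: go right to teak.
        teak is a leaf — visit teak.
    At cedar: go right to iris.
      Visit iris.
      At iris: no left child.
      At iris: go right to yew.
        yew is a leaf — visit yew.
At fig: go right to lily.
  Visit lily.
  At lily: go left to bay.
    Visit bay.
    At bay: go left to rye.
      rye is a leaf — visit rye.
    At bay: no right child.
  At lily: go right to lime.
    lime is a leaf — visit lime.
Full pre-order sequence: fig, daisy, cedar, tulip, moss, hop, reed, mint, teak, iris, yew, lily, bay, rye, lime.

14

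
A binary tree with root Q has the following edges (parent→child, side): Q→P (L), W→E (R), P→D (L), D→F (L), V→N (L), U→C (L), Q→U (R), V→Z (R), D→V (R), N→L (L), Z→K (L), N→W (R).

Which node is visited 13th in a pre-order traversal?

Pre-order visits the node, then its left subtree, then its right subtree.
Visit Q.
At Q: go left to P.
  Visit P.
  At P: go left to D.
    Visit D.
    At D: go left to F.
      F is a leaf — visit F.
    At D: go right to V.
      Visit V.
      At V: go left to N.
        Visit N.
        At N: go left to L.
          L is a leaf — visit L.
        At N: go right to W.
          Visit W.
          At W: no left child.
          At W: go right to E.
            E is a leaf — visit E.
      At V: go right to Z.
        Visit Z.
        At Z: go left to K.
          K is a leaf — visit K.
        At Z: no right child.
  At P: no right child.
At Q: go right to U.
  Visit U.
  At U: go left to C.
    C is a leaf — visit C.
  At U: no right child.
Full pre-order sequence: Q, P, D, F, V, N, L, W, E, Z, K, U, C.

C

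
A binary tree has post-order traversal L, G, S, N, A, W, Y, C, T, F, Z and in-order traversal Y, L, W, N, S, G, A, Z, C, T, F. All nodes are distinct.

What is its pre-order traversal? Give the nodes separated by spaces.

Z Y W L A N S G F T C

The last element of post-order is the root; it splits in-order into left and right subtrees.
Root Z: left subtree has 7 nodes {Y, L, W, N, S, G, A}, right has 3 {C, T, F}.
  Root Y: left subtree has 0 nodes { }, right has 6 {L, W, N, S, G, A}.
    Root W: left subtree has 1 node {L}, right has 4 {N, S, G, A}.
      Root A: left subtree has 3 nodes {N, S, G}, right has 0 { }.
        Root N: left subtree has 0 nodes { }, right has 2 {S, G}.
          Root S: left subtree has 0 nodes { }, right has 1 {G}.
  Root F: left subtree has 2 nodes {C, T}, right has 0 { }.
    Root T: left subtree has 1 node {C}, right has 0 { }.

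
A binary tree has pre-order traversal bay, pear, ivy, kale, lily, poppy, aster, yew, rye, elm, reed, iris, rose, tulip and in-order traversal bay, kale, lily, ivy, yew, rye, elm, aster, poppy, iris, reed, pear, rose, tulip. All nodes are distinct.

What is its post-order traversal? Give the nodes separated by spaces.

The first element of pre-order is the root; it splits in-order into left and right subtrees.
Root bay: left subtree has 0 nodes { }, right has 13 {kale, lily, ivy, yew, rye, elm, aster, poppy, iris, reed, pear, rose, tulip}.
  Root pear: left subtree has 10 nodes {kale, lily, ivy, yew, rye, elm, aster, poppy, iris, reed}, right has 2 {rose, tulip}.
    Root ivy: left subtree has 2 nodes {kale, lily}, right has 7 {yew, rye, elm, aster, poppy, iris, reed}.
      Root kale: left subtree has 0 nodes { }, right has 1 {lily}.
      Root poppy: left subtree has 4 nodes {yew, rye, elm, aster}, right has 2 {iris, reed}.
        Root aster: left subtree has 3 nodes {yew, rye, elm}, right has 0 { }.
          Root yew: left subtree has 0 nodes { }, right has 2 {rye, elm}.
            Root rye: left subtree has 0 nodes { }, right has 1 {elm}.
        Root reed: left subtree has 1 node {iris}, right has 0 { }.
    Root rose: left subtree has 0 nodes { }, right has 1 {tulip}.

lily kale elm rye yew aster iris reed poppy ivy tulip rose pear bay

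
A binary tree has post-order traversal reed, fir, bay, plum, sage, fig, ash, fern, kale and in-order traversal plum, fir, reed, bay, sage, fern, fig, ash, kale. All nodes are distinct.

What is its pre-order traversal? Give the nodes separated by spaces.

The last element of post-order is the root; it splits in-order into left and right subtrees.
Root kale: left subtree has 8 nodes {plum, fir, reed, bay, sage, fern, fig, ash}, right has 0 { }.
  Root fern: left subtree has 5 nodes {plum, fir, reed, bay, sage}, right has 2 {fig, ash}.
    Root sage: left subtree has 4 nodes {plum, fir, reed, bay}, right has 0 { }.
      Root plum: left subtree has 0 nodes { }, right has 3 {fir, reed, bay}.
        Root bay: left subtree has 2 nodes {fir, reed}, right has 0 { }.
          Root fir: left subtree has 0 nodes { }, right has 1 {reed}.
    Root ash: left subtree has 1 node {fig}, right has 0 { }.

kale fern sage plum bay fir reed ash fig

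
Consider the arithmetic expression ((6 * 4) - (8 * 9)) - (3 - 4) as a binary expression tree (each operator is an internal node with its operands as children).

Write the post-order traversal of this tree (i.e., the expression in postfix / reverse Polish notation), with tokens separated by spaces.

6 4 * 8 9 * - 3 4 - -

Post-order on an expression tree gives postfix notation: for each operator, emit left operand, right operand, then the operator.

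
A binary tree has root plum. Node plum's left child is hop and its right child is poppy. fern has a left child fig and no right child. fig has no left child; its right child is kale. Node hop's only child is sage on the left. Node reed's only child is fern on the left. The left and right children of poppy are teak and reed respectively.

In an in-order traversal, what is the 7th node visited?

kale

In-order visits the left subtree, then the node, then the right subtree.
At plum: go left to hop.
  At hop: go left to sage.
    sage is a leaf — visit sage.
  Visit hop.
  At hop: no right child.
Visit plum.
At plum: go right to poppy.
  At poppy: go left to teak.
    teak is a leaf — visit teak.
  Visit poppy.
  At poppy: go right to reed.
    At reed: go left to fern.
      At fern: go left to fig.
        At fig: no left child.
        Visit fig.
        At fig: go right to kale.
          kale is a leaf — visit kale.
      Visit fern.
      At fern: no right child.
    Visit reed.
    At reed: no right child.
Full in-order sequence: sage, hop, plum, teak, poppy, fig, kale, fern, reed.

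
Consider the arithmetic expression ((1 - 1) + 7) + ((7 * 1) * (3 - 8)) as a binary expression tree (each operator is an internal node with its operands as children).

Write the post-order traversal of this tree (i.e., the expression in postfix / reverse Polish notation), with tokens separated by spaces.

Post-order on an expression tree gives postfix notation: for each operator, emit left operand, right operand, then the operator.

1 1 - 7 + 7 1 * 3 8 - * +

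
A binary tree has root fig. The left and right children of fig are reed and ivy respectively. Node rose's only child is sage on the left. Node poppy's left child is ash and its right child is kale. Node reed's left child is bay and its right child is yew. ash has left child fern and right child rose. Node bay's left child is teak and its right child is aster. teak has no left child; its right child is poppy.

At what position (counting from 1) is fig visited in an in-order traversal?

12

In-order visits the left subtree, then the node, then the right subtree.
At fig: go left to reed.
  At reed: go left to bay.
    At bay: go left to teak.
      At teak: no left child.
      Visit teak.
      At teak: go right to poppy.
        At poppy: go left to ash.
          At ash: go left to fern.
            fern is a leaf — visit fern.
          Visit ash.
          At ash: go right to rose.
            At rose: go left to sage.
              sage is a leaf — visit sage.
            Visit rose.
            At rose: no right child.
        Visit poppy.
        At poppy: go right to kale.
          kale is a leaf — visit kale.
    Visit bay.
    At bay: go right to aster.
      aster is a leaf — visit aster.
  Visit reed.
  At reed: go right to yew.
    yew is a leaf — visit yew.
Visit fig.
At fig: go right to ivy.
  ivy is a leaf — visit ivy.
Full in-order sequence: teak, fern, ash, sage, rose, poppy, kale, bay, aster, reed, yew, fig, ivy.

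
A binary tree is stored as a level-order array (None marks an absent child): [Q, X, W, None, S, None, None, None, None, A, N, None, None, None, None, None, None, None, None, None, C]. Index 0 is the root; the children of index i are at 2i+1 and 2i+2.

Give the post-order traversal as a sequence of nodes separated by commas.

C, A, N, S, X, W, Q

Post-order visits the left subtree, then the right subtree, then the node.
At Q: go left to X.
  At X: no left child.
  At X: go right to S.
    At S: go left to A.
      At A: no left child.
      At A: go right to C.
        C is a leaf — visit C.
      Visit A.
    At S: go right to N.
      N is a leaf — visit N.
    Visit S.
  Visit X.
At Q: go right to W.
  W is a leaf — visit W.
Visit Q.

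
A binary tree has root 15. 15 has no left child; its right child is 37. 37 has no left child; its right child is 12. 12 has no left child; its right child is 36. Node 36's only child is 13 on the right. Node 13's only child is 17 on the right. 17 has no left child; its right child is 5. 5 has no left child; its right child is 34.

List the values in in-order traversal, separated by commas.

In-order visits the left subtree, then the node, then the right subtree.
At 15: no left child.
Visit 15.
At 15: go right to 37.
  At 37: no left child.
  Visit 37.
  At 37: go right to 12.
    At 12: no left child.
    Visit 12.
    At 12: go right to 36.
      At 36: no left child.
      Visit 36.
      At 36: go right to 13.
        At 13: no left child.
        Visit 13.
        At 13: go right to 17.
          At 17: no left child.
          Visit 17.
          At 17: go right to 5.
            At 5: no left child.
            Visit 5.
            At 5: go right to 34.
              34 is a leaf — visit 34.

15, 37, 12, 36, 13, 17, 5, 34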